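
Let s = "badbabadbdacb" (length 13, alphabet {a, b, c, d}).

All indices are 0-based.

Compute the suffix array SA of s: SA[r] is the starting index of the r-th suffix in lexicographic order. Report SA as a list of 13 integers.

rank→(start, suffix):
  0 → (4, 'abadbdacb')
  1 → (10, 'acb')
  2 → (1, 'adbabadbdacb')
  3 → (6, 'adbdacb')
  4 → (12, 'b')
  5 → (3, 'babadbdacb')
  6 → (0, 'badbabadbdacb')
  7 → (5, 'badbdacb')
  8 → (8, 'bdacb')
  9 → (11, 'cb')
  10 → (9, 'dacb')
  11 → (2, 'dbabadbdacb')
  12 → (7, 'dbdacb')

[4, 10, 1, 6, 12, 3, 0, 5, 8, 11, 9, 2, 7]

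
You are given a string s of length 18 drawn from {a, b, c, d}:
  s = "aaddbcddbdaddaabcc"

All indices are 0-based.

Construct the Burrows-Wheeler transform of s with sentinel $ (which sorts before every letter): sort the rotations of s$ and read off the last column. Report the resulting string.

rank  rotation             last
    0  $aaddbcddbdaddaabcc  c
    1  aabcc$aaddbcddbdadd  d
    2  aaddbcddbdaddaabcc$  $
    3  abcc$aaddbcddbdadda  a
    4  addaabcc$aaddbcddbd  d
    5  addbcddbdaddaabcc$a  a
    6  bcc$aaddbcddbdaddaa  a
    7  bcddbdaddaabcc$aadd  d
    8  bdaddaabcc$aaddbcdd  d
    9  c$aaddbcddbdaddaabc  c
   10  cc$aaddbcddbdaddaab  b
   11  cddbdaddaabcc$aaddb  b
   12  daabcc$aaddbcddbdad  d
   13  daddaabcc$aaddbcddb  b
   14  dbcddbdaddaabcc$aad  d
   15  dbdaddaabcc$aaddbcd  d
   16  ddaabcc$aaddbcddbda  a
   17  ddbcddbdaddaabcc$aa  a
   18  ddbdaddaabcc$aaddbc  c

cd$adaaddcbbdbddaac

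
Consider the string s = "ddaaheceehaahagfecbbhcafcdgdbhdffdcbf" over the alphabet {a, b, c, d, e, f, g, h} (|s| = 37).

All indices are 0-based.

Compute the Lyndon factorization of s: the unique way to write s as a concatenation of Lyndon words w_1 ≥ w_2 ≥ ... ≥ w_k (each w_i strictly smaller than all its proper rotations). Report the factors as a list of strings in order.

emit factor 1: 'd' (i=0, period=1)
emit factor 2: 'd' (i=1, period=1)
emit factor 3: 'aaheceeh' (i=2, period=8)
emit factor 4: 'aahagfecbbhcafcdgdbhdffdcbf' (i=10, period=27)

["d", "d", "aaheceeh", "aahagfecbbhcafcdgdbhdffdcbf"]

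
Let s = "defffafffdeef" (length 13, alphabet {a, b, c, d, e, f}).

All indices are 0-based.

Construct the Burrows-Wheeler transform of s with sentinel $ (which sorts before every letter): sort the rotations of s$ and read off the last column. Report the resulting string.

fff$dedeffffea

rank  rotation        last
    0  $defffafffdeef  f
    1  afffdeef$defff  f
    2  deef$defffafff  f
    3  defffafffdeef$  $
    4  eef$defffafffd  d
    5  ef$defffafffde  e
    6  efffafffdeef$d  d
    7  f$defffafffdee  e
    8  fafffdeef$deff  f
    9  fdeef$defffaff  f
   10  ffafffdeef$def  f
   11  ffdeef$defffaf  f
   12  fffafffdeef$de  e
   13  fffdeef$defffa  a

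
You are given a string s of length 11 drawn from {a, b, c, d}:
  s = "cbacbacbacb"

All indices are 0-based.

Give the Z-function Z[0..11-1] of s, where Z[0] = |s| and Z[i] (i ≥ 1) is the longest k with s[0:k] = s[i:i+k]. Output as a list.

Z[0]=11
i=1: fresh scan; Z[1]=0
i=2: fresh scan; Z[2]=0
i=3: fresh scan; Z[3]=8 grow→box=[3,11)
i=4: min(r-i=7, Z[1]=0)=0; Z[4]=0
i=5: min(r-i=6, Z[2]=0)=0; Z[5]=0
i=6: min(r-i=5, Z[3]=8)=5; Z[6]=5
i=7: min(r-i=4, Z[4]=0)=0; Z[7]=0
i=8: min(r-i=3, Z[5]=0)=0; Z[8]=0
i=9: min(r-i=2, Z[6]=5)=2; Z[9]=2
i=10: min(r-i=1, Z[7]=0)=0; Z[10]=0

[11, 0, 0, 8, 0, 0, 5, 0, 0, 2, 0]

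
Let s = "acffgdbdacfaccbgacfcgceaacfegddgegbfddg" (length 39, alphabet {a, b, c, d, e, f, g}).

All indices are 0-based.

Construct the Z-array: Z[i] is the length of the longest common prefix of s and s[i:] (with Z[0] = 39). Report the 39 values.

[39, 0, 0, 0, 0, 0, 0, 0, 3, 0, 0, 2, 0, 0, 0, 0, 3, 0, 0, 0, 0, 0, 0, 1, 3, 0, 0, 0, 0, 0, 0, 0, 0, 0, 0, 0, 0, 0, 0]

Z[0]=39
i=1: fresh scan; Z[1]=0
i=2: fresh scan; Z[2]=0
i=3: fresh scan; Z[3]=0
i=4: fresh scan; Z[4]=0
i=5: fresh scan; Z[5]=0
i=6: fresh scan; Z[6]=0
i=7: fresh scan; Z[7]=0
i=8: fresh scan; Z[8]=3 extend→box=[8,11)
i=9: min(r-i=2, Z[1]=0)=0; Z[9]=0
i=10: min(r-i=1, Z[2]=0)=0; Z[10]=0
i=11: fresh scan; Z[11]=2 extend→box=[11,13)
i=12: min(r-i=1, Z[1]=0)=0; Z[12]=0
i=13: fresh scan; Z[13]=0
i=14: fresh scan; Z[14]=0
i=15: fresh scan; Z[15]=0
i=16: fresh scan; Z[16]=3 extend→box=[16,19)
i=17: min(r-i=2, Z[1]=0)=0; Z[17]=0
i=18: min(r-i=1, Z[2]=0)=0; Z[18]=0
i=19: fresh scan; Z[19]=0
i=20: fresh scan; Z[20]=0
i=21: fresh scan; Z[21]=0
i=22: fresh scan; Z[22]=0
i=23: fresh scan; Z[23]=1 extend→box=[23,24)
i=24: fresh scan; Z[24]=3 extend→box=[24,27)
i=25: min(r-i=2, Z[1]=0)=0; Z[25]=0
i=26: min(r-i=1, Z[2]=0)=0; Z[26]=0
i=27: fresh scan; Z[27]=0
i=28: fresh scan; Z[28]=0
i=29: fresh scan; Z[29]=0
i=30: fresh scan; Z[30]=0
i=31: fresh scan; Z[31]=0
i=32: fresh scan; Z[32]=0
i=33: fresh scan; Z[33]=0
i=34: fresh scan; Z[34]=0
i=35: fresh scan; Z[35]=0
i=36: fresh scan; Z[36]=0
i=37: fresh scan; Z[37]=0
i=38: fresh scan; Z[38]=0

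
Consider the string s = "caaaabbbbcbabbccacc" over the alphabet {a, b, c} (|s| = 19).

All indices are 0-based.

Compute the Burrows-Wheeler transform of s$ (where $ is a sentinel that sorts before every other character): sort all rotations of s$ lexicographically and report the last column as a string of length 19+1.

rank  rotation              last
    0  $caaaabbbbcbabbccacc  c
    1  aaaabbbbcbabbccacc$c  c
    2  aaabbbbcbabbccacc$ca  a
    3  aabbbbcbabbccacc$caa  a
    4  abbbbcbabbccacc$caaa  a
    5  abbccacc$caaaabbbbcb  b
    6  acc$caaaabbbbcbabbcc  c
    7  babbccacc$caaaabbbbc  c
    8  bbbbcbabbccacc$caaaa  a
    9  bbbcbabbccacc$caaaab  b
   10  bbcbabbccacc$caaaabb  b
   11  bbccacc$caaaabbbbcba  a
   12  bcbabbccacc$caaaabbb  b
   13  bccacc$caaaabbbbcbab  b
   14  c$caaaabbbbcbabbccac  c
   15  caaaabbbbcbabbccacc$  $
   16  cacc$caaaabbbbcbabbc  c
   17  cbabbccacc$caaaabbbb  b
   18  cc$caaaabbbbcbabbcca  a
   19  ccacc$caaaabbbbcbabb  b

ccaaabccabbabbc$cbab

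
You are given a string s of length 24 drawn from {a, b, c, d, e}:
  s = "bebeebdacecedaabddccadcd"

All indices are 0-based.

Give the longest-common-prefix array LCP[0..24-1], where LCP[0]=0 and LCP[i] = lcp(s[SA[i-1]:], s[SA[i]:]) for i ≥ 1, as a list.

rank→(start, suffix):
  0 → (13, 'aabddccadcd')
  1 → (14, 'abddccadcd')
  2 → (7, 'acecedaabddccadcd')
  3 → (20, 'adcd')
  4 → (5, 'bdacecedaabddccadcd')
  5 → (15, 'bddccadcd')
  6 → (0, 'bebeebdacecedaabddccadcd')
  7 → (2, 'beebdacecedaabddccadcd')
  8 → (19, 'cadcd')
  9 → (18, 'ccadcd')
  10 → (22, 'cd')
  11 → (8, 'cecedaabddccadcd')
  12 → (10, 'cedaabddccadcd')
  13 → (23, 'd')
  14 → (12, 'daabddccadcd')
  15 → (6, 'dacecedaabddccadcd')
  16 → (17, 'dccadcd')
  17 → (21, 'dcd')
  18 → (16, 'ddccadcd')
  19 → (4, 'ebdacecedaabddccadcd')
  20 → (1, 'ebeebdacecedaabddccadcd')
  21 → (9, 'ecedaabddccadcd')
  22 → (11, 'edaabddccadcd')
  23 → (3, 'eebdacecedaabddccadcd')

SA = [13, 14, 7, 20, 5, 15, 0, 2, 19, 18, 22, 8, 10, 23, 12, 6, 17, 21, 16, 4, 1, 9, 11, 3]
i: (SA[i-1],SA[i]) lcp shared
  1: (13,14) 1 'a'
  2: (14,7) 1 'a'
  3: (7,20) 1 'a'
  4: (20,5) 0 ''
  5: (5,15) 2 'bd'
  6: (15,0) 1 'b'
  7: (0,2) 2 'be'
  8: (2,19) 0 ''
  9: (19,18) 1 'c'
  10: (18,22) 1 'c'
  11: (22,8) 1 'c'
  12: (8,10) 2 'ce'
  13: (10,23) 0 ''
  14: (23,12) 1 'd'
  15: (12,6) 2 'da'
  16: (6,17) 1 'd'
  17: (17,21) 2 'dc'
  18: (21,16) 1 'd'
  19: (16,4) 0 ''
  20: (4,1) 2 'eb'
  21: (1,9) 1 'e'
  22: (9,11) 1 'e'
  23: (11,3) 1 'e'

[0, 1, 1, 1, 0, 2, 1, 2, 0, 1, 1, 1, 2, 0, 1, 2, 1, 2, 1, 0, 2, 1, 1, 1]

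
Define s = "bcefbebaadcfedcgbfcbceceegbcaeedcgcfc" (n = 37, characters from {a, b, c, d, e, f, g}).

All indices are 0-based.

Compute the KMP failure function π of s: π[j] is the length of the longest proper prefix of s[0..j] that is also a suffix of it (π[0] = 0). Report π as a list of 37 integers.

π[0] = 0
j=1 s[j]='c': π[1]=0 (border '')
j=2 s[j]='e': π[2]=0 (border '')
j=3 s[j]='f': π[3]=0 (border '')
j=4 s[j]='b': π[4]=1 (border 'b')
j=5 s[j]='e': k: 1→0; π[5]=0 (border '')
j=6 s[j]='b': π[6]=1 (border 'b')
j=7 s[j]='a': k: 1→0; π[7]=0 (border '')
j=8 s[j]='a': π[8]=0 (border '')
j=9 s[j]='d': π[9]=0 (border '')
j=10 s[j]='c': π[10]=0 (border '')
j=11 s[j]='f': π[11]=0 (border '')
j=12 s[j]='e': π[12]=0 (border '')
j=13 s[j]='d': π[13]=0 (border '')
j=14 s[j]='c': π[14]=0 (border '')
j=15 s[j]='g': π[15]=0 (border '')
j=16 s[j]='b': π[16]=1 (border 'b')
j=17 s[j]='f': k: 1→0; π[17]=0 (border '')
j=18 s[j]='c': π[18]=0 (border '')
j=19 s[j]='b': π[19]=1 (border 'b')
j=20 s[j]='c': π[20]=2 (border 'bc')
j=21 s[j]='e': π[21]=3 (border 'bce')
j=22 s[j]='c': k: 3→0; π[22]=0 (border '')
j=23 s[j]='e': π[23]=0 (border '')
j=24 s[j]='e': π[24]=0 (border '')
j=25 s[j]='g': π[25]=0 (border '')
j=26 s[j]='b': π[26]=1 (border 'b')
j=27 s[j]='c': π[27]=2 (border 'bc')
j=28 s[j]='a': k: 2→0; π[28]=0 (border '')
j=29 s[j]='e': π[29]=0 (border '')
j=30 s[j]='e': π[30]=0 (border '')
j=31 s[j]='d': π[31]=0 (border '')
j=32 s[j]='c': π[32]=0 (border '')
j=33 s[j]='g': π[33]=0 (border '')
j=34 s[j]='c': π[34]=0 (border '')
j=35 s[j]='f': π[35]=0 (border '')
j=36 s[j]='c': π[36]=0 (border '')

[0, 0, 0, 0, 1, 0, 1, 0, 0, 0, 0, 0, 0, 0, 0, 0, 1, 0, 0, 1, 2, 3, 0, 0, 0, 0, 1, 2, 0, 0, 0, 0, 0, 0, 0, 0, 0]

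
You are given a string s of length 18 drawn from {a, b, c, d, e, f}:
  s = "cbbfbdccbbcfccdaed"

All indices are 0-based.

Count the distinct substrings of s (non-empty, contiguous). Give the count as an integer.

rank→(start, suffix):
  0 → (15, 'aed')
  1 → (8, 'bbcfccdaed')
  2 → (1, 'bbfbdccbbcfccdaed')
  3 → (9, 'bcfccdaed')
  4 → (4, 'bdccbbcfccdaed')
  5 → (2, 'bfbdccbbcfccdaed')
  6 → (7, 'cbbcfccdaed')
  7 → (0, 'cbbfbdccbbcfccdaed')
  8 → (6, 'ccbbcfccdaed')
  9 → (12, 'ccdaed')
  10 → (13, 'cdaed')
  11 → (10, 'cfccdaed')
  12 → (17, 'd')
  13 → (14, 'daed')
  14 → (5, 'dccbbcfccdaed')
  15 → (16, 'ed')
  16 → (3, 'fbdccbbcfccdaed')
  17 → (11, 'fccdaed')

SA = [15, 8, 1, 9, 4, 2, 7, 0, 6, 12, 13, 10, 17, 14, 5, 16, 3, 11]
rank  pair      lcp
   1  s[15:],s[8:]  0  ''
   2  s[8:],s[1:]  2  'bb'
   3  s[1:],s[9:]  1  'b'
   4  s[9:],s[4:]  1  'b'
   5  s[4:],s[2:]  1  'b'
   6  s[2:],s[7:]  0  ''
   7  s[7:],s[0:]  3  'cbb'
   8  s[0:],s[6:]  1  'c'
   9  s[6:],s[12:]  2  'cc'
  10  s[12:],s[13:]  1  'c'
  11  s[13:],s[10:]  1  'c'
  12  s[10:],s[17:]  0  ''
  13  s[17:],s[14:]  1  'd'
  14  s[14:],s[5:]  1  'd'
  15  s[5:],s[16:]  0  ''
  16  s[16:],s[3:]  0  ''
  17  s[3:],s[11:]  1  'f'

n(n+1)/2 = 18·19/2 = 171
Σ LCP = 0 + 0 + 2 + 1 + 1 + 1 + 0 + 3 + 1 + 2 + 1 + 1 + 0 + 1 + 1 + 0 + 0 + 1 = 16
distinct = 171 − 16 = 155

155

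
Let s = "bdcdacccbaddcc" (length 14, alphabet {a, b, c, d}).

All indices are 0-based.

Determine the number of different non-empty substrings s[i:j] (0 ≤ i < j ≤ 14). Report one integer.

92

rank | idx | suffix
   0 |   4 | acccbaddcc
   1 |   9 | addcc
   2 |   8 | baddcc
   3 |   0 | bdcdacccbaddcc
   4 |  13 | c
   5 |   7 | cbaddcc
   6 |  12 | cc
   7 |   6 | ccbaddcc
   8 |   5 | cccbaddcc
   9 |   2 | cdacccbaddcc
  10 |   3 | dacccbaddcc
  11 |  11 | dcc
  12 |   1 | dcdacccbaddcc
  13 |  10 | ddcc

SA = [4, 9, 8, 0, 13, 7, 12, 6, 5, 2, 3, 11, 1, 10]
i: (SA[i-1],SA[i]) lcp shared
  1: (4,9) 1 'a'
  2: (9,8) 0 ''
  3: (8,0) 1 'b'
  4: (0,13) 0 ''
  5: (13,7) 1 'c'
  6: (7,12) 1 'c'
  7: (12,6) 2 'cc'
  8: (6,5) 2 'cc'
  9: (5,2) 1 'c'
  10: (2,3) 0 ''
  11: (3,11) 1 'd'
  12: (11,1) 2 'dc'
  13: (1,10) 1 'd'

n(n+1)/2 = 14·15/2 = 105
Σ LCP = 0 + 1 + 0 + 1 + 0 + 1 + 1 + 2 + 2 + 1 + 0 + 1 + 2 + 1 = 13
distinct = 105 − 13 = 92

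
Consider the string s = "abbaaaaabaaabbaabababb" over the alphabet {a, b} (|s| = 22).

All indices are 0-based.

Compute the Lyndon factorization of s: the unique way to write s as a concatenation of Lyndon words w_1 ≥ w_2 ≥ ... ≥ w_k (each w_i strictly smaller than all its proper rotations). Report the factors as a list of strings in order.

emit factor 1: 'abb' (i=0, period=3)
emit factor 2: 'aaaaabaaabbaabababb' (i=3, period=19)

["abb", "aaaaabaaabbaabababb"]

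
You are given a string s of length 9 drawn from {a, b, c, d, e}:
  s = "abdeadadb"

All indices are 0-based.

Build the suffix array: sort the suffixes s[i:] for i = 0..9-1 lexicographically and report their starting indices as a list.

sorted suffixes:
  #0 SA[0]=0  'abdeadadb'
  #1 SA[1]=4  'adadb'
  #2 SA[2]=6  'adb'
  #3 SA[3]=8  'b'
  #4 SA[4]=1  'bdeadadb'
  #5 SA[5]=5  'dadb'
  #6 SA[6]=7  'db'
  #7 SA[7]=2  'deadadb'
  #8 SA[8]=3  'eadadb'

[0, 4, 6, 8, 1, 5, 7, 2, 3]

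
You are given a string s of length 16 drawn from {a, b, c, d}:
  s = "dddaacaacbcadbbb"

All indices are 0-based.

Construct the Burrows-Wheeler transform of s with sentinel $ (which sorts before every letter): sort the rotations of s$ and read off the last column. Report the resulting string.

rank  rotation           last
    0  $dddaacaacbcadbbb  b
    1  aacaacbcadbbb$ddd  d
    2  aacbcadbbb$dddaac  c
    3  acaacbcadbbb$ddda  a
    4  acbcadbbb$dddaaca  a
    5  adbbb$dddaacaacbc  c
    6  b$dddaacaacbcadbb  b
    7  bb$dddaacaacbcadb  b
    8  bbb$dddaacaacbcad  d
    9  bcadbbb$dddaacaac  c
   10  caacbcadbbb$dddaa  a
   11  cadbbb$dddaacaacb  b
   12  cbcadbbb$dddaacaa  a
   13  daacaacbcadbbb$dd  d
   14  dbbb$dddaacaacbca  a
   15  ddaacaacbcadbbb$d  d
   16  dddaacaacbcadbbb$  $

bdcaacbbdcabadad$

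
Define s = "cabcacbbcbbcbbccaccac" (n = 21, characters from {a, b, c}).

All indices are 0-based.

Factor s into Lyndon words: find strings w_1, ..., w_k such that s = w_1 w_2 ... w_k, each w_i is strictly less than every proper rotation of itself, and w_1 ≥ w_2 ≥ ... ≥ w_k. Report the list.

emit factor 1: 'c' (i=0, period=1)
emit factor 2: 'abcacbbcbbcbbccaccac' (i=1, period=20)

["c", "abcacbbcbbcbbccaccac"]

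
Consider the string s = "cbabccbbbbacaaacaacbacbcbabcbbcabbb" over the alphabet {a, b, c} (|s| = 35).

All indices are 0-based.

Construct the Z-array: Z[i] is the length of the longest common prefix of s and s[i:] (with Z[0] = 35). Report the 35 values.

Z[0]=35
i=1: fresh scan; Z[1]=0
i=2: fresh scan; Z[2]=0
i=3: fresh scan; Z[3]=0
i=4: fresh scan; Z[4]=1 scan→box=[4,5)
i=5: fresh scan; Z[5]=2 scan→box=[5,7)
i=6: min(r-i=1, Z[1]=0)=0; Z[6]=0
i=7: fresh scan; Z[7]=0
i=8: fresh scan; Z[8]=0
i=9: fresh scan; Z[9]=0
i=10: fresh scan; Z[10]=0
i=11: fresh scan; Z[11]=1 scan→box=[11,12)
i=12: fresh scan; Z[12]=0
i=13: fresh scan; Z[13]=0
i=14: fresh scan; Z[14]=0
i=15: fresh scan; Z[15]=1 scan→box=[15,16)
i=16: fresh scan; Z[16]=0
i=17: fresh scan; Z[17]=0
i=18: fresh scan; Z[18]=3 scan→box=[18,21)
i=19: min(r-i=2, Z[1]=0)=0; Z[19]=0
i=20: min(r-i=1, Z[2]=0)=0; Z[20]=0
i=21: fresh scan; Z[21]=2 scan→box=[21,23)
i=22: min(r-i=1, Z[1]=0)=0; Z[22]=0
i=23: fresh scan; Z[23]=5 scan→box=[23,28)
i=24: min(r-i=4, Z[1]=0)=0; Z[24]=0
i=25: min(r-i=3, Z[2]=0)=0; Z[25]=0
i=26: min(r-i=2, Z[3]=0)=0; Z[26]=0
i=27: min(r-i=1, Z[4]=1)=1; Z[27]=2 scan→box=[27,29)
i=28: min(r-i=1, Z[1]=0)=0; Z[28]=0
i=29: fresh scan; Z[29]=0
i=30: fresh scan; Z[30]=1 scan→box=[30,31)
i=31: fresh scan; Z[31]=0
i=32: fresh scan; Z[32]=0
i=33: fresh scan; Z[33]=0
i=34: fresh scan; Z[34]=0

[35, 0, 0, 0, 1, 2, 0, 0, 0, 0, 0, 1, 0, 0, 0, 1, 0, 0, 3, 0, 0, 2, 0, 5, 0, 0, 0, 2, 0, 0, 1, 0, 0, 0, 0]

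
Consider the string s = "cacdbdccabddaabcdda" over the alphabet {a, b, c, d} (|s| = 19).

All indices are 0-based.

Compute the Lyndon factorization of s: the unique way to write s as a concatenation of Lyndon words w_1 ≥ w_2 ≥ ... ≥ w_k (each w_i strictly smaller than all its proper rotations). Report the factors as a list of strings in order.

emit factor 1: 'c' (i=0, period=1)
emit factor 2: 'acdbdcc' (i=1, period=7)
emit factor 3: 'abdd' (i=8, period=4)
emit factor 4: 'aabcdd' (i=12, period=6)
emit factor 5: 'a' (i=18, period=1)

["c", "acdbdcc", "abdd", "aabcdd", "a"]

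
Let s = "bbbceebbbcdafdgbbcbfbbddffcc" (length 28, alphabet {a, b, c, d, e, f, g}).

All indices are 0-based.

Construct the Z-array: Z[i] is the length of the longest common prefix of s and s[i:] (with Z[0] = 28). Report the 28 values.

Z[0]=28
i=1: i≥r, start 0; Z[1]=2 scan→box=[1,3)
i=2: min(r-i=1, Z[1]=2)=1; Z[2]=1
i=3: i≥r, start 0; Z[3]=0
i=4: i≥r, start 0; Z[4]=0
i=5: i≥r, start 0; Z[5]=0
i=6: i≥r, start 0; Z[6]=4 scan→box=[6,10)
i=7: min(r-i=3, Z[1]=2)=2; Z[7]=2
i=8: min(r-i=2, Z[2]=1)=1; Z[8]=1
i=9: min(r-i=1, Z[3]=0)=0; Z[9]=0
i=10: i≥r, start 0; Z[10]=0
i=11: i≥r, start 0; Z[11]=0
i=12: i≥r, start 0; Z[12]=0
i=13: i≥r, start 0; Z[13]=0
i=14: i≥r, start 0; Z[14]=0
i=15: i≥r, start 0; Z[15]=2 scan→box=[15,17)
i=16: min(r-i=1, Z[1]=2)=1; Z[16]=1
i=17: i≥r, start 0; Z[17]=0
i=18: i≥r, start 0; Z[18]=1 scan→box=[18,19)
i=19: i≥r, start 0; Z[19]=0
i=20: i≥r, start 0; Z[20]=2 scan→box=[20,22)
i=21: min(r-i=1, Z[1]=2)=1; Z[21]=1
i=22: i≥r, start 0; Z[22]=0
i=23: i≥r, start 0; Z[23]=0
i=24: i≥r, start 0; Z[24]=0
i=25: i≥r, start 0; Z[25]=0
i=26: i≥r, start 0; Z[26]=0
i=27: i≥r, start 0; Z[27]=0

[28, 2, 1, 0, 0, 0, 4, 2, 1, 0, 0, 0, 0, 0, 0, 2, 1, 0, 1, 0, 2, 1, 0, 0, 0, 0, 0, 0]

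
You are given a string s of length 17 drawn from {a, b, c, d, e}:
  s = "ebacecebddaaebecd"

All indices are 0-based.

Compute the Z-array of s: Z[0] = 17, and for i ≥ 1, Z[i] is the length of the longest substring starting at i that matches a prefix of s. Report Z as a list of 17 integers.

[17, 0, 0, 0, 1, 0, 2, 0, 0, 0, 0, 0, 2, 0, 1, 0, 0]

Z[0]=17
i=1: fresh scan; Z[1]=0
i=2: fresh scan; Z[2]=0
i=3: fresh scan; Z[3]=0
i=4: fresh scan; Z[4]=1 scan→box=[4,5)
i=5: fresh scan; Z[5]=0
i=6: fresh scan; Z[6]=2 scan→box=[6,8)
i=7: min(r-i=1, Z[1]=0)=0; Z[7]=0
i=8: fresh scan; Z[8]=0
i=9: fresh scan; Z[9]=0
i=10: fresh scan; Z[10]=0
i=11: fresh scan; Z[11]=0
i=12: fresh scan; Z[12]=2 scan→box=[12,14)
i=13: min(r-i=1, Z[1]=0)=0; Z[13]=0
i=14: fresh scan; Z[14]=1 scan→box=[14,15)
i=15: fresh scan; Z[15]=0
i=16: fresh scan; Z[16]=0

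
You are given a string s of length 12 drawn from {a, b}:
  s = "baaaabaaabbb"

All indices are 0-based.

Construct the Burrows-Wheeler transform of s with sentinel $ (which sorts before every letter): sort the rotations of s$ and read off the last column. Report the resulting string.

bbabaaaab$aba

rank  rotation       last
    0  $baaaabaaabbb  b
    1  aaaabaaabbb$b  b
    2  aaabaaabbb$ba  a
    3  aaabbb$baaaab  b
    4  aabaaabbb$baa  a
    5  aabbb$baaaaba  a
    6  abaaabbb$baaa  a
    7  abbb$baaaabaa  a
    8  b$baaaabaaabb  b
    9  baaaabaaabbb$  $
   10  baaabbb$baaaa  a
   11  bb$baaaabaaab  b
   12  bbb$baaaabaaa  a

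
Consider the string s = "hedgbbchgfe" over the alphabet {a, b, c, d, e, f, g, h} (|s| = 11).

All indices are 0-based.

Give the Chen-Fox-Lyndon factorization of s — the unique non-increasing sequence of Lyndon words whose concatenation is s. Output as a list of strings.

["h", "e", "dg", "bbchgfe"]

emit factor 1: 'h' (i=0, period=1)
emit factor 2: 'e' (i=1, period=1)
emit factor 3: 'dg' (i=2, period=2)
emit factor 4: 'bbchgfe' (i=4, period=7)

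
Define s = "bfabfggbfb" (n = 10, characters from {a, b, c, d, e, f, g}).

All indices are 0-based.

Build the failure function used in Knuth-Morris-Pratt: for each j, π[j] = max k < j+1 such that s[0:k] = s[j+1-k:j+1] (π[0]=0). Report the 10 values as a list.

π[0] = 0
j=1 s[j]='f': π[1]=0 (border '')
j=2 s[j]='a': π[2]=0 (border '')
j=3 s[j]='b': π[3]=1 (border 'b')
j=4 s[j]='f': π[4]=2 (border 'bf')
j=5 s[j]='g': k: 2→0; π[5]=0 (border '')
j=6 s[j]='g': π[6]=0 (border '')
j=7 s[j]='b': π[7]=1 (border 'b')
j=8 s[j]='f': π[8]=2 (border 'bf')
j=9 s[j]='b': k: 2→0; π[9]=1 (border 'b')

[0, 0, 0, 1, 2, 0, 0, 1, 2, 1]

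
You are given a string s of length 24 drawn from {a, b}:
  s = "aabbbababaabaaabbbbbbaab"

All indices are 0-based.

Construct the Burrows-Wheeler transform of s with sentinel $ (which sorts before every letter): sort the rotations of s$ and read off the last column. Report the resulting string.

bbbb$aaabbaaaabaabbbbabba

rank  rotation                   last
    0  $aabbbababaabaaabbbbbbaab  b
    1  aaabbbbbbaab$aabbbababaab  b
    2  aab$aabbbababaabaaabbbbbb  b
    3  aabaaabbbbbbaab$aabbbabab  b
    4  aabbbababaabaaabbbbbbaab$  $
    5  aabbbbbbaab$aabbbababaaba  a
    6  ab$aabbbababaabaaabbbbbba  a
    7  abaaabbbbbbaab$aabbbababa  a
    8  abaabaaabbbbbbaab$aabbbab  b
    9  ababaabaaabbbbbbaab$aabbb  b
   10  abbbababaabaaabbbbbbaab$a  a
   11  abbbbbbaab$aabbbababaabaa  a
   12  b$aabbbababaabaaabbbbbbaa  a
   13  baaabbbbbbaab$aabbbababaa  a
   14  baab$aabbbababaabaaabbbbb  b
   15  baabaaabbbbbbaab$aabbbaba  a
   16  babaabaaabbbbbbaab$aabbba  a
   17  bababaabaaabbbbbbaab$aabb  b
   18  bbaab$aabbbababaabaaabbbb  b
   19  bbababaabaaabbbbbbaab$aab  b
   20  bbbaab$aabbbababaabaaabbb  b
   21  bbbababaabaaabbbbbbaab$aa  a
   22  bbbbaab$aabbbababaabaaabb  b
   23  bbbbbaab$aabbbababaabaaab  b
   24  bbbbbbaab$aabbbababaabaaa  a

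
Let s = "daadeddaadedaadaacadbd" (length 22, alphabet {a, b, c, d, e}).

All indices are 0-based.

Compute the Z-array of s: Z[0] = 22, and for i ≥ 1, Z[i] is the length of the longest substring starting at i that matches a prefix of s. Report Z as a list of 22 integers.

[22, 0, 0, 1, 0, 1, 6, 0, 0, 1, 0, 4, 0, 0, 3, 0, 0, 0, 0, 1, 0, 1]

Z[0]=22
i=1: i≥r, start 0; Z[1]=0
i=2: i≥r, start 0; Z[2]=0
i=3: i≥r, start 0; Z[3]=1 grow→box=[3,4)
i=4: i≥r, start 0; Z[4]=0
i=5: i≥r, start 0; Z[5]=1 grow→box=[5,6)
i=6: i≥r, start 0; Z[6]=6 grow→box=[6,12)
i=7: min(r-i=5, Z[1]=0)=0; Z[7]=0
i=8: min(r-i=4, Z[2]=0)=0; Z[8]=0
i=9: min(r-i=3, Z[3]=1)=1; Z[9]=1
i=10: min(r-i=2, Z[4]=0)=0; Z[10]=0
i=11: min(r-i=1, Z[5]=1)=1; Z[11]=4 grow→box=[11,15)
i=12: min(r-i=3, Z[1]=0)=0; Z[12]=0
i=13: min(r-i=2, Z[2]=0)=0; Z[13]=0
i=14: min(r-i=1, Z[3]=1)=1; Z[14]=3 grow→box=[14,17)
i=15: min(r-i=2, Z[1]=0)=0; Z[15]=0
i=16: min(r-i=1, Z[2]=0)=0; Z[16]=0
i=17: i≥r, start 0; Z[17]=0
i=18: i≥r, start 0; Z[18]=0
i=19: i≥r, start 0; Z[19]=1 grow→box=[19,20)
i=20: i≥r, start 0; Z[20]=0
i=21: i≥r, start 0; Z[21]=1 grow→box=[21,22)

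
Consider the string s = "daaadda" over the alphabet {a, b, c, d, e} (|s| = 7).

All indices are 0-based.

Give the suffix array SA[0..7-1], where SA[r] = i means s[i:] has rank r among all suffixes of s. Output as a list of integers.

sorted suffixes:
  #0 SA[0]=6  'a'
  #1 SA[1]=1  'aaadda'
  #2 SA[2]=2  'aadda'
  #3 SA[3]=3  'adda'
  #4 SA[4]=5  'da'
  #5 SA[5]=0  'daaadda'
  #6 SA[6]=4  'dda'

[6, 1, 2, 3, 5, 0, 4]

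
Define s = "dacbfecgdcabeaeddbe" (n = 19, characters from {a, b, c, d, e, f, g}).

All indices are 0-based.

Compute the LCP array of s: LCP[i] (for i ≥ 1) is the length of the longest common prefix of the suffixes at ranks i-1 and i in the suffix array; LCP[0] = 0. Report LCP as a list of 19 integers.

rank | idx | suffix
   0 |  10 | abeaeddbe
   1 |   1 | acbfecgdcabeaeddbe
   2 |  13 | aeddbe
   3 |  17 | be
   4 |  11 | beaeddbe
   5 |   3 | bfecgdcabeaeddbe
   6 |   9 | cabeaeddbe
   7 |   2 | cbfecgdcabeaeddbe
   8 |   6 | cgdcabeaeddbe
   9 |   0 | dacbfecgdcabeaeddbe
  10 |  16 | dbe
  11 |   8 | dcabeaeddbe
  12 |  15 | ddbe
  13 |  18 | e
  14 |  12 | eaeddbe
  15 |   5 | ecgdcabeaeddbe
  16 |  14 | eddbe
  17 |   4 | fecgdcabeaeddbe
  18 |   7 | gdcabeaeddbe

SA = [10, 1, 13, 17, 11, 3, 9, 2, 6, 0, 16, 8, 15, 18, 12, 5, 14, 4, 7]
rank  pair      lcp
   1  s[10:],s[1:]  1  'a'
   2  s[1:],s[13:]  1  'a'
   3  s[13:],s[17:]  0  ''
   4  s[17:],s[11:]  2  'be'
   5  s[11:],s[3:]  1  'b'
   6  s[3:],s[9:]  0  ''
   7  s[9:],s[2:]  1  'c'
   8  s[2:],s[6:]  1  'c'
   9  s[6:],s[0:]  0  ''
  10  s[0:],s[16:]  1  'd'
  11  s[16:],s[8:]  1  'd'
  12  s[8:],s[15:]  1  'd'
  13  s[15:],s[18:]  0  ''
  14  s[18:],s[12:]  1  'e'
  15  s[12:],s[5:]  1  'e'
  16  s[5:],s[14:]  1  'e'
  17  s[14:],s[4:]  0  ''
  18  s[4:],s[7:]  0  ''

[0, 1, 1, 0, 2, 1, 0, 1, 1, 0, 1, 1, 1, 0, 1, 1, 1, 0, 0]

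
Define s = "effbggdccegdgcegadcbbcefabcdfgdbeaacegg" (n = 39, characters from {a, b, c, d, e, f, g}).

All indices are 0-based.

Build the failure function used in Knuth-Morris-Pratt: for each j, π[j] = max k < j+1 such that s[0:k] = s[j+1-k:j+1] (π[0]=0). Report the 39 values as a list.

π[0] = 0
j=1 s[j]='f': π[1]=0 (border '')
j=2 s[j]='f': π[2]=0 (border '')
j=3 s[j]='b': π[3]=0 (border '')
j=4 s[j]='g': π[4]=0 (border '')
j=5 s[j]='g': π[5]=0 (border '')
j=6 s[j]='d': π[6]=0 (border '')
j=7 s[j]='c': π[7]=0 (border '')
j=8 s[j]='c': π[8]=0 (border '')
j=9 s[j]='e': π[9]=1 (border 'e')
j=10 s[j]='g': k: 1→0; π[10]=0 (border '')
j=11 s[j]='d': π[11]=0 (border '')
j=12 s[j]='g': π[12]=0 (border '')
j=13 s[j]='c': π[13]=0 (border '')
j=14 s[j]='e': π[14]=1 (border 'e')
j=15 s[j]='g': k: 1→0; π[15]=0 (border '')
j=16 s[j]='a': π[16]=0 (border '')
j=17 s[j]='d': π[17]=0 (border '')
j=18 s[j]='c': π[18]=0 (border '')
j=19 s[j]='b': π[19]=0 (border '')
j=20 s[j]='b': π[20]=0 (border '')
j=21 s[j]='c': π[21]=0 (border '')
j=22 s[j]='e': π[22]=1 (border 'e')
j=23 s[j]='f': π[23]=2 (border 'ef')
j=24 s[j]='a': k: 2→0; π[24]=0 (border '')
j=25 s[j]='b': π[25]=0 (border '')
j=26 s[j]='c': π[26]=0 (border '')
j=27 s[j]='d': π[27]=0 (border '')
j=28 s[j]='f': π[28]=0 (border '')
j=29 s[j]='g': π[29]=0 (border '')
j=30 s[j]='d': π[30]=0 (border '')
j=31 s[j]='b': π[31]=0 (border '')
j=32 s[j]='e': π[32]=1 (border 'e')
j=33 s[j]='a': k: 1→0; π[33]=0 (border '')
j=34 s[j]='a': π[34]=0 (border '')
j=35 s[j]='c': π[35]=0 (border '')
j=36 s[j]='e': π[36]=1 (border 'e')
j=37 s[j]='g': k: 1→0; π[37]=0 (border '')
j=38 s[j]='g': π[38]=0 (border '')

[0, 0, 0, 0, 0, 0, 0, 0, 0, 1, 0, 0, 0, 0, 1, 0, 0, 0, 0, 0, 0, 0, 1, 2, 0, 0, 0, 0, 0, 0, 0, 0, 1, 0, 0, 0, 1, 0, 0]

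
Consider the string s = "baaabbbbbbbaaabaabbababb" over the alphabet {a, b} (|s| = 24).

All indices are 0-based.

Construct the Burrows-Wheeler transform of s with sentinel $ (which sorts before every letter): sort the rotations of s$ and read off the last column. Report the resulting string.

bbbabaabbaabb$abaababbbba

rank  rotation                   last
    0  $baaabbbbbbbaaabaabbababb  b
    1  aaabaabbababb$baaabbbbbbb  b
    2  aaabbbbbbbaaabaabbababb$b  b
    3  aabaabbababb$baaabbbbbbba  a
    4  aabbababb$baaabbbbbbbaaab  b
    5  aabbbbbbbaaabaabbababb$ba  a
    6  abaabbababb$baaabbbbbbbaa  a
    7  ababb$baaabbbbbbbaaabaabb  b
    8  abb$baaabbbbbbbaaabaabbab  b
    9  abbababb$baaabbbbbbbaaaba  a
   10  abbbbbbbaaabaabbababb$baa  a
   11  b$baaabbbbbbbaaabaabbabab  b
   12  baaabaabbababb$baaabbbbbb  b
   13  baaabbbbbbbaaabaabbababb$  $
   14  baabbababb$baaabbbbbbbaaa  a
   15  bababb$baaabbbbbbbaaabaab  b
   16  babb$baaabbbbbbbaaabaabba  a
   17  bb$baaabbbbbbbaaabaabbaba  a
   18  bbaaabaabbababb$baaabbbbb  b
   19  bbababb$baaabbbbbbbaaabaa  a
   20  bbbaaabaabbababb$baaabbbb  b
   21  bbbbaaabaabbababb$baaabbb  b
   22  bbbbbaaabaabbababb$baaabb  b
   23  bbbbbbaaabaabbababb$baaab  b
   24  bbbbbbbaaabaabbababb$baaa  a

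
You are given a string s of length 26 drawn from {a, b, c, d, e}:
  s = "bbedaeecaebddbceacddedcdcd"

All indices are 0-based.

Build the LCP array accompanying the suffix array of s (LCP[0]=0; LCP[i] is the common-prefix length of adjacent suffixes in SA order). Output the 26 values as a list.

[0, 1, 2, 0, 1, 1, 1, 0, 1, 2, 2, 1, 0, 1, 1, 1, 3, 1, 2, 1, 0, 1, 1, 1, 2, 1]

sorted suffixes:
  #0 SA[0]=16  'acddedcdcd'
  #1 SA[1]=8  'aebddbceacddedcdcd'
  #2 SA[2]=4  'aeecaebddbceacddedcdcd'
  #3 SA[3]=0  'bbedaeecaebddbceacddedcdcd'
  #4 SA[4]=13  'bceacddedcdcd'
  #5 SA[5]=10  'bddbceacddedcdcd'
  #6 SA[6]=1  'bedaeecaebddbceacddedcdcd'
  #7 SA[7]=7  'caebddbceacddedcdcd'
  #8 SA[8]=24  'cd'
  #9 SA[9]=22  'cdcd'
  #10 SA[10]=17  'cddedcdcd'
  #11 SA[11]=14  'ceacddedcdcd'
  #12 SA[12]=25  'd'
  #13 SA[13]=3  'daeecaebddbceacddedcdcd'
  #14 SA[14]=12  'dbceacddedcdcd'
  #15 SA[15]=23  'dcd'
  #16 SA[16]=21  'dcdcd'
  #17 SA[17]=11  'ddbceacddedcdcd'
  #18 SA[18]=18  'ddedcdcd'
  #19 SA[19]=19  'dedcdcd'
  #20 SA[20]=15  'eacddedcdcd'
  #21 SA[21]=9  'ebddbceacddedcdcd'
  #22 SA[22]=6  'ecaebddbceacddedcdcd'
  #23 SA[23]=2  'edaeecaebddbceacddedcdcd'
  #24 SA[24]=20  'edcdcd'
  #25 SA[25]=5  'eecaebddbceacddedcdcd'

SA = [16, 8, 4, 0, 13, 10, 1, 7, 24, 22, 17, 14, 25, 3, 12, 23, 21, 11, 18, 19, 15, 9, 6, 2, 20, 5]
i: (SA[i-1],SA[i]) lcp shared
  1: (16,8) 1 'a'
  2: (8,4) 2 'ae'
  3: (4,0) 0 ''
  4: (0,13) 1 'b'
  5: (13,10) 1 'b'
  6: (10,1) 1 'b'
  7: (1,7) 0 ''
  8: (7,24) 1 'c'
  9: (24,22) 2 'cd'
  10: (22,17) 2 'cd'
  11: (17,14) 1 'c'
  12: (14,25) 0 ''
  13: (25,3) 1 'd'
  14: (3,12) 1 'd'
  15: (12,23) 1 'd'
  16: (23,21) 3 'dcd'
  17: (21,11) 1 'd'
  18: (11,18) 2 'dd'
  19: (18,19) 1 'd'
  20: (19,15) 0 ''
  21: (15,9) 1 'e'
  22: (9,6) 1 'e'
  23: (6,2) 1 'e'
  24: (2,20) 2 'ed'
  25: (20,5) 1 'e'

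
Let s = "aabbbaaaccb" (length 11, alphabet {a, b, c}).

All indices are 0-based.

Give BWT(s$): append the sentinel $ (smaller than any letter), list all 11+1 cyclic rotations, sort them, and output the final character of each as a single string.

rank  rotation      last
    0  $aabbbaaaccb  b
    1  aaaccb$aabbb  b
    2  aabbbaaaccb$  $
    3  aaccb$aabbba  a
    4  abbbaaaccb$a  a
    5  accb$aabbbaa  a
    6  b$aabbbaaacc  c
    7  baaaccb$aabb  b
    8  bbaaaccb$aab  b
    9  bbbaaaccb$aa  a
   10  cb$aabbbaaac  c
   11  ccb$aabbbaaa  a

bb$aaacbbaca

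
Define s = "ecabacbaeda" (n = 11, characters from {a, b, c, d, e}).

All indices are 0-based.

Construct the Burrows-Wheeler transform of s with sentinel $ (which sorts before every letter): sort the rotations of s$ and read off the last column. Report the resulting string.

rank  rotation      last
    0  $ecabacbaeda  a
    1  a$ecabacbaed  d
    2  abacbaeda$ec  c
    3  acbaeda$ecab  b
    4  aeda$ecabacb  b
    5  bacbaeda$eca  a
    6  baeda$ecabac  c
    7  cabacbaeda$e  e
    8  cbaeda$ecaba  a
    9  da$ecabacbae  e
   10  ecabacbaeda$  $
   11  eda$ecabacba  a

adcbbaceae$a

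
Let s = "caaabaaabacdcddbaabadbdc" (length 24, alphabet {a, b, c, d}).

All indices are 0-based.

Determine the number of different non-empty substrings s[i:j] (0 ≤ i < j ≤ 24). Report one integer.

rank→(start, suffix):
  0 → (1, 'aaabaaabacdcddbaabadbdc')
  1 → (5, 'aaabacdcddbaabadbdc')
  2 → (2, 'aabaaabacdcddbaabadbdc')
  3 → (6, 'aabacdcddbaabadbdc')
  4 → (16, 'aabadbdc')
  5 → (3, 'abaaabacdcddbaabadbdc')
  6 → (7, 'abacdcddbaabadbdc')
  7 → (17, 'abadbdc')
  8 → (9, 'acdcddbaabadbdc')
  9 → (19, 'adbdc')
  10 → (4, 'baaabacdcddbaabadbdc')
  11 → (15, 'baabadbdc')
  12 → (8, 'bacdcddbaabadbdc')
  13 → (18, 'badbdc')
  14 → (21, 'bdc')
  15 → (23, 'c')
  16 → (0, 'caaabaaabacdcddbaabadbdc')
  17 → (10, 'cdcddbaabadbdc')
  18 → (12, 'cddbaabadbdc')
  19 → (14, 'dbaabadbdc')
  20 → (20, 'dbdc')
  21 → (22, 'dc')
  22 → (11, 'dcddbaabadbdc')
  23 → (13, 'ddbaabadbdc')

SA = [1, 5, 2, 6, 16, 3, 7, 17, 9, 19, 4, 15, 8, 18, 21, 23, 0, 10, 12, 14, 20, 22, 11, 13]
i: (SA[i-1],SA[i]) lcp shared
  1: (1,5) 5 'aaaba'
  2: (5,2) 2 'aa'
  3: (2,6) 4 'aaba'
  4: (6,16) 4 'aaba'
  5: (16,3) 1 'a'
  6: (3,7) 3 'aba'
  7: (7,17) 3 'aba'
  8: (17,9) 1 'a'
  9: (9,19) 1 'a'
  10: (19,4) 0 ''
  11: (4,15) 3 'baa'
  12: (15,8) 2 'ba'
  13: (8,18) 2 'ba'
  14: (18,21) 1 'b'
  15: (21,23) 0 ''
  16: (23,0) 1 'c'
  17: (0,10) 1 'c'
  18: (10,12) 2 'cd'
  19: (12,14) 0 ''
  20: (14,20) 2 'db'
  21: (20,22) 1 'd'
  22: (22,11) 2 'dc'
  23: (11,13) 1 'd'

n(n+1)/2 = 24·25/2 = 300
Σ LCP = 0 + 5 + 2 + 4 + 4 + 1 + 3 + 3 + 1 + 1 + 0 + 3 + 2 + 2 + 1 + 0 + 1 + 1 + 2 + 0 + 2 + 1 + 2 + 1 = 42
distinct = 300 − 42 = 258

258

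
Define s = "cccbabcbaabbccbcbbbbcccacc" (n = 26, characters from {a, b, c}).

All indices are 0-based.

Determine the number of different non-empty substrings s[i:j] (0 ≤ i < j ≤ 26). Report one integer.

rank | idx | suffix
   0 |   8 | aabbccbcbbbbcccacc
   1 |   9 | abbccbcbbbbcccacc
   2 |   4 | abcbaabbccbcbbbbcccacc
   3 |  23 | acc
   4 |   7 | baabbccbcbbbbcccacc
   5 |   3 | babcbaabbccbcbbbbcccacc
   6 |  16 | bbbbcccacc
   7 |  17 | bbbcccacc
   8 |  10 | bbccbcbbbbcccacc
   9 |  18 | bbcccacc
  10 |   5 | bcbaabbccbcbbbbcccacc
  11 |  14 | bcbbbbcccacc
  12 |  11 | bccbcbbbbcccacc
  13 |  19 | bcccacc
  14 |  25 | c
  15 |  22 | cacc
  16 |   6 | cbaabbccbcbbbbcccacc
  17 |   2 | cbabcbaabbccbcbbbbcccacc
  18 |  15 | cbbbbcccacc
  19 |  13 | cbcbbbbcccacc
  20 |  24 | cc
  21 |  21 | ccacc
  22 |   1 | ccbabcbaabbccbcbbbbcccacc
  23 |  12 | ccbcbbbbcccacc
  24 |  20 | cccacc
  25 |   0 | cccbabcbaabbccbcbbbbcccacc

SA = [8, 9, 4, 23, 7, 3, 16, 17, 10, 18, 5, 14, 11, 19, 25, 22, 6, 2, 15, 13, 24, 21, 1, 12, 20, 0]
rank  pair      lcp
   1  s[8:],s[9:]  1  'a'
   2  s[9:],s[4:]  2  'ab'
   3  s[4:],s[23:]  1  'a'
   4  s[23:],s[7:]  0  ''
   5  s[7:],s[3:]  2  'ba'
   6  s[3:],s[16:]  1  'b'
   7  s[16:],s[17:]  3  'bbb'
   8  s[17:],s[10:]  2  'bb'
   9  s[10:],s[18:]  4  'bbcc'
  10  s[18:],s[5:]  1  'b'
  11  s[5:],s[14:]  3  'bcb'
  12  s[14:],s[11:]  2  'bc'
  13  s[11:],s[19:]  3  'bcc'
  14  s[19:],s[25:]  0  ''
  15  s[25:],s[22:]  1  'c'
  16  s[22:],s[6:]  1  'c'
  17  s[6:],s[2:]  3  'cba'
  18  s[2:],s[15:]  2  'cb'
  19  s[15:],s[13:]  2  'cb'
  20  s[13:],s[24:]  1  'c'
  21  s[24:],s[21:]  2  'cc'
  22  s[21:],s[1:]  2  'cc'
  23  s[1:],s[12:]  3  'ccb'
  24  s[12:],s[20:]  2  'cc'
  25  s[20:],s[0:]  3  'ccc'

n(n+1)/2 = 26·27/2 = 351
Σ LCP = 0 + 1 + 2 + 1 + 0 + 2 + 1 + 3 + 2 + 4 + 1 + 3 + 2 + 3 + 0 + 1 + 1 + 3 + 2 + 2 + 1 + 2 + 2 + 3 + 2 + 3 = 47
distinct = 351 − 47 = 304

304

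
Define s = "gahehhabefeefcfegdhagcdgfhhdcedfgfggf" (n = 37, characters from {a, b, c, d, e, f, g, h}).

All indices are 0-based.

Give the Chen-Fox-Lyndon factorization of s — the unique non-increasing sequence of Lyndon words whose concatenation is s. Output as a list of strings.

["g", "ahehh", "abefeefcfegdhagcdgfhhdcedfgfggf"]

emit factor 1: 'g' (i=0, period=1)
emit factor 2: 'ahehh' (i=1, period=5)
emit factor 3: 'abefeefcfegdhagcdgfhhdcedfgfggf' (i=6, period=31)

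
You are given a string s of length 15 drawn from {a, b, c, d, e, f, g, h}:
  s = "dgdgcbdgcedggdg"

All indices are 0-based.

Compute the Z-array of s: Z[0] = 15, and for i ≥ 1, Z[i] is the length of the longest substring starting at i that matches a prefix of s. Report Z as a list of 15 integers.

[15, 0, 2, 0, 0, 0, 2, 0, 0, 0, 2, 0, 0, 2, 0]

Z[0]=15
i=1: outside box; Z[1]=0
i=2: outside box; Z[2]=2 extend→box=[2,4)
i=3: min(r-i=1, Z[1]=0)=0; Z[3]=0
i=4: outside box; Z[4]=0
i=5: outside box; Z[5]=0
i=6: outside box; Z[6]=2 extend→box=[6,8)
i=7: min(r-i=1, Z[1]=0)=0; Z[7]=0
i=8: outside box; Z[8]=0
i=9: outside box; Z[9]=0
i=10: outside box; Z[10]=2 extend→box=[10,12)
i=11: min(r-i=1, Z[1]=0)=0; Z[11]=0
i=12: outside box; Z[12]=0
i=13: outside box; Z[13]=2 extend→box=[13,15)
i=14: min(r-i=1, Z[1]=0)=0; Z[14]=0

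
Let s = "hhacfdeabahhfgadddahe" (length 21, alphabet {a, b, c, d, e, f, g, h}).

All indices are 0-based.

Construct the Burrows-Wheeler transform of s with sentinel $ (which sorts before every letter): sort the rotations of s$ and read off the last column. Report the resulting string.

rank  rotation                last
    0  $hhacfdeabahhfgadddahe  e
    1  abahhfgadddahe$hhacfde  e
    2  acfdeabahhfgadddahe$hh  h
    3  adddahe$hhacfdeabahhfg  g
    4  ahe$hhacfdeabahhfgaddd  d
    5  ahhfgadddahe$hhacfdeab  b
    6  bahhfgadddahe$hhacfdea  a
    7  cfdeabahhfgadddahe$hha  a
    8  dahe$hhacfdeabahhfgadd  d
    9  ddahe$hhacfdeabahhfgad  d
   10  dddahe$hhacfdeabahhfga  a
   11  deabahhfgadddahe$hhacf  f
   12  e$hhacfdeabahhfgadddah  h
   13  eabahhfgadddahe$hhacfd  d
   14  fdeabahhfgadddahe$hhac  c
   15  fgadddahe$hhacfdeabahh  h
   16  gadddahe$hhacfdeabahhf  f
   17  hacfdeabahhfgadddahe$h  h
   18  he$hhacfdeabahhfgaddda  a
   19  hfgadddahe$hhacfdeabah  h
   20  hhacfdeabahhfgadddahe$  $
   21  hhfgadddahe$hhacfdeaba  a

eehgdbaaddafhdchfhah$a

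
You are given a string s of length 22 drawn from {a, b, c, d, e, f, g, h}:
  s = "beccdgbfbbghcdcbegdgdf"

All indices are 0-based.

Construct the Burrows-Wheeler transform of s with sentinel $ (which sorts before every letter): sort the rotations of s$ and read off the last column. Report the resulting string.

rank  rotation                 last
    0  $beccdgbfbbghcdcbegdgdf  f
    1  bbghcdcbegdgdf$beccdgbf  f
    2  beccdgbfbbghcdcbegdgdf$  $
    3  begdgdf$beccdgbfbbghcdc  c
    4  bfbbghcdcbegdgdf$beccdg  g
    5  bghcdcbegdgdf$beccdgbfb  b
    6  cbegdgdf$beccdgbfbbghcd  d
    7  ccdgbfbbghcdcbegdgdf$be  e
    8  cdcbegdgdf$beccdgbfbbgh  h
    9  cdgbfbbghcdcbegdgdf$bec  c
   10  dcbegdgdf$beccdgbfbbghc  c
   11  df$beccdgbfbbghcdcbegdg  g
   12  dgbfbbghcdcbegdgdf$becc  c
   13  dgdf$beccdgbfbbghcdcbeg  g
   14  eccdgbfbbghcdcbegdgdf$b  b
   15  egdgdf$beccdgbfbbghcdcb  b
   16  f$beccdgbfbbghcdcbegdgd  d
   17  fbbghcdcbegdgdf$beccdgb  b
   18  gbfbbghcdcbegdgdf$beccd  d
   19  gdf$beccdgbfbbghcdcbegd  d
   20  gdgdf$beccdgbfbbghcdcbe  e
   21  ghcdcbegdgdf$beccdgbfbb  b
   22  hcdcbegdgdf$beccdgbfbbg  g

ff$cgbdehccgcgbbdbddebg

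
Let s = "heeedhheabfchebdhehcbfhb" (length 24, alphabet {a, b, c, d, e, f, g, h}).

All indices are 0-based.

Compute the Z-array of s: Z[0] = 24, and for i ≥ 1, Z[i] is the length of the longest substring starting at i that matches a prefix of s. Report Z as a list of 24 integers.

[24, 0, 0, 0, 0, 1, 2, 0, 0, 0, 0, 0, 2, 0, 0, 0, 2, 0, 1, 0, 0, 0, 1, 0]

Z[0]=24
i=1: i≥r, start 0; Z[1]=0
i=2: i≥r, start 0; Z[2]=0
i=3: i≥r, start 0; Z[3]=0
i=4: i≥r, start 0; Z[4]=0
i=5: i≥r, start 0; Z[5]=1 extend→box=[5,6)
i=6: i≥r, start 0; Z[6]=2 extend→box=[6,8)
i=7: min(r-i=1, Z[1]=0)=0; Z[7]=0
i=8: i≥r, start 0; Z[8]=0
i=9: i≥r, start 0; Z[9]=0
i=10: i≥r, start 0; Z[10]=0
i=11: i≥r, start 0; Z[11]=0
i=12: i≥r, start 0; Z[12]=2 extend→box=[12,14)
i=13: min(r-i=1, Z[1]=0)=0; Z[13]=0
i=14: i≥r, start 0; Z[14]=0
i=15: i≥r, start 0; Z[15]=0
i=16: i≥r, start 0; Z[16]=2 extend→box=[16,18)
i=17: min(r-i=1, Z[1]=0)=0; Z[17]=0
i=18: i≥r, start 0; Z[18]=1 extend→box=[18,19)
i=19: i≥r, start 0; Z[19]=0
i=20: i≥r, start 0; Z[20]=0
i=21: i≥r, start 0; Z[21]=0
i=22: i≥r, start 0; Z[22]=1 extend→box=[22,23)
i=23: i≥r, start 0; Z[23]=0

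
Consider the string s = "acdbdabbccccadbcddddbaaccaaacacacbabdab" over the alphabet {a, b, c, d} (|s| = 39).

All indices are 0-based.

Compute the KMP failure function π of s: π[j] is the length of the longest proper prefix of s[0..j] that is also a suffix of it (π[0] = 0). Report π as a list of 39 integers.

π[0] = 0
j=1 s[j]='c': π[1]=0 (border '')
j=2 s[j]='d': π[2]=0 (border '')
j=3 s[j]='b': π[3]=0 (border '')
j=4 s[j]='d': π[4]=0 (border '')
j=5 s[j]='a': π[5]=1 (border 'a')
j=6 s[j]='b': k: 1→0; π[6]=0 (border '')
j=7 s[j]='b': π[7]=0 (border '')
j=8 s[j]='c': π[8]=0 (border '')
j=9 s[j]='c': π[9]=0 (border '')
j=10 s[j]='c': π[10]=0 (border '')
j=11 s[j]='c': π[11]=0 (border '')
j=12 s[j]='a': π[12]=1 (border 'a')
j=13 s[j]='d': k: 1→0; π[13]=0 (border '')
j=14 s[j]='b': π[14]=0 (border '')
j=15 s[j]='c': π[15]=0 (border '')
j=16 s[j]='d': π[16]=0 (border '')
j=17 s[j]='d': π[17]=0 (border '')
j=18 s[j]='d': π[18]=0 (border '')
j=19 s[j]='d': π[19]=0 (border '')
j=20 s[j]='b': π[20]=0 (border '')
j=21 s[j]='a': π[21]=1 (border 'a')
j=22 s[j]='a': k: 1→0; π[22]=1 (border 'a')
j=23 s[j]='c': π[23]=2 (border 'ac')
j=24 s[j]='c': k: 2→0; π[24]=0 (border '')
j=25 s[j]='a': π[25]=1 (border 'a')
j=26 s[j]='a': k: 1→0; π[26]=1 (border 'a')
j=27 s[j]='a': k: 1→0; π[27]=1 (border 'a')
j=28 s[j]='c': π[28]=2 (border 'ac')
j=29 s[j]='a': k: 2→0; π[29]=1 (border 'a')
j=30 s[j]='c': π[30]=2 (border 'ac')
j=31 s[j]='a': k: 2→0; π[31]=1 (border 'a')
j=32 s[j]='c': π[32]=2 (border 'ac')
j=33 s[j]='b': k: 2→0; π[33]=0 (border '')
j=34 s[j]='a': π[34]=1 (border 'a')
j=35 s[j]='b': k: 1→0; π[35]=0 (border '')
j=36 s[j]='d': π[36]=0 (border '')
j=37 s[j]='a': π[37]=1 (border 'a')
j=38 s[j]='b': k: 1→0; π[38]=0 (border '')

[0, 0, 0, 0, 0, 1, 0, 0, 0, 0, 0, 0, 1, 0, 0, 0, 0, 0, 0, 0, 0, 1, 1, 2, 0, 1, 1, 1, 2, 1, 2, 1, 2, 0, 1, 0, 0, 1, 0]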